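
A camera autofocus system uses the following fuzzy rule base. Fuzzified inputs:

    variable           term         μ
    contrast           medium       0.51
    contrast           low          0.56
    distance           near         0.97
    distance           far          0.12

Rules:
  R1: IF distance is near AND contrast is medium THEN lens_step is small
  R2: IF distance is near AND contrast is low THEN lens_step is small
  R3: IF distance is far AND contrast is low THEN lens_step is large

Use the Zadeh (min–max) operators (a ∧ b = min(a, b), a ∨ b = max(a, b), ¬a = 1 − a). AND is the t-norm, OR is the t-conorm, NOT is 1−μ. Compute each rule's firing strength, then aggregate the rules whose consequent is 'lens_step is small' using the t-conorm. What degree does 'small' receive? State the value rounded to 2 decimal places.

0.56

R1: near=0.97, medium=0.51; AND[min(a, b)] → w = 0.51
R2: near=0.97, low=0.56; AND[min(a, b)] → w = 0.56
R3: far=0.12, low=0.56; AND[min(a, b)] → w = 0.12
Rules with consequent 'small': {R1, R2} → strengths 0.51, 0.56
Aggregate via t-conorm [max(a, b)]: 0.56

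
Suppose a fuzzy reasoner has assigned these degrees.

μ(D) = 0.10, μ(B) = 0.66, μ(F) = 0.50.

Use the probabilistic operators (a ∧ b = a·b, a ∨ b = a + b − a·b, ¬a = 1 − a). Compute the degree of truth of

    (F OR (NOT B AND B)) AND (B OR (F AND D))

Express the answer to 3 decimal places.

0.414

NOT B = 1 − 0.6600 = 0.3400
NOT B AND B = a·b on (0.3400, 0.6600) = 0.2244
F OR (NOT B AND B) = a + b − a·b on (0.5000, 0.2244) = 0.6122
F AND D = a·b on (0.5000, 0.1000) = 0.0500
B OR (F AND D) = a + b − a·b on (0.6600, 0.0500) = 0.6770
(F OR (NOT B AND B)) AND (B OR (F AND D)) = a·b on (0.6122, 0.6770) = 0.4145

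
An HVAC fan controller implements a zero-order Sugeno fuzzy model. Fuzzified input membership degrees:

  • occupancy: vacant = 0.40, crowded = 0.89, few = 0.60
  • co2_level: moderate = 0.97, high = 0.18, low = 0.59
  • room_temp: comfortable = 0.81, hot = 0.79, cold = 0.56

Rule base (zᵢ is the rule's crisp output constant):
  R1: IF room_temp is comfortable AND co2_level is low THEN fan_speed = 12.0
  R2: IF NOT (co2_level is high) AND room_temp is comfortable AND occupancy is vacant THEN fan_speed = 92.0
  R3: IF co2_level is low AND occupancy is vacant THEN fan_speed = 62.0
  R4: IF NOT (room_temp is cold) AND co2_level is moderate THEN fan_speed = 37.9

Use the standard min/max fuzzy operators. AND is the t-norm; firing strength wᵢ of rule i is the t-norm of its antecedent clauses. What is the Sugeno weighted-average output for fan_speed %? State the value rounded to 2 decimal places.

46.64

R1 (z=12.0): comfortable=0.81, low=0.59; AND[min(a, b)] → w = 0.59
R2 (z=92.0): ¬high=1−0.18=0.82, comfortable=0.81, vacant=0.40; AND[min(a, b)] → w = 0.40
R3 (z=62.0): low=0.59, vacant=0.40; AND[min(a, b)] → w = 0.40
R4 (z=37.9): ¬cold=1−0.56=0.44, moderate=0.97; AND[min(a, b)] → w = 0.44
Weighted average = (0.59·12.0 + 0.40·92.0 + 0.40·62.0 + 0.44·37.9) / (0.59 + 0.40 + 0.40 + 0.44)
  = 85.3560 / 1.8300 = 46.64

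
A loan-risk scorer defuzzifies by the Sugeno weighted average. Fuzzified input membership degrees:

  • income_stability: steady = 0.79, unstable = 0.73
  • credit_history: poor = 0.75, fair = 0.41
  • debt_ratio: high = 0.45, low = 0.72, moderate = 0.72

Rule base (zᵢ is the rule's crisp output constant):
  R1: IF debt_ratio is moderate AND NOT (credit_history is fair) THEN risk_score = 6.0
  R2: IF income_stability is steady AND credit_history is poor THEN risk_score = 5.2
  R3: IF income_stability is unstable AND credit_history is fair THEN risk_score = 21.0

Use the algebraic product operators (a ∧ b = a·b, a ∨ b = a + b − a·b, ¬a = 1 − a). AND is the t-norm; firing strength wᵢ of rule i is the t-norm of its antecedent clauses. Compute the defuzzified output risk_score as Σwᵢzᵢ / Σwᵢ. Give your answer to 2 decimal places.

R1 (z=6.0): moderate=0.72, ¬fair=1−0.41=0.59; AND[a·b] → w = 0.4248
R2 (z=5.2): steady=0.79, poor=0.75; AND[a·b] → w = 0.5925
R3 (z=21.0): unstable=0.73, fair=0.41; AND[a·b] → w = 0.2993
Weighted average = (0.4248·6.0 + 0.5925·5.2 + 0.2993·21.0) / (0.4248 + 0.5925 + 0.2993)
  = 11.9151 / 1.3166 = 9.05

9.05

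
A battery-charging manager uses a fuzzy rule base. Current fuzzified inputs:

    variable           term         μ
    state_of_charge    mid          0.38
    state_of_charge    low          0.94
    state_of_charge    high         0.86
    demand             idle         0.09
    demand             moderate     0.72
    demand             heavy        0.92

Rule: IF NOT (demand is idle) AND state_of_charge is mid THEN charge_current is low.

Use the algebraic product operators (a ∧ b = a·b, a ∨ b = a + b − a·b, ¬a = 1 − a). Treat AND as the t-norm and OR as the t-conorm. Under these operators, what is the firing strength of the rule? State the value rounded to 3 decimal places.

0.346

firing strength: ¬idle=1−0.09=0.91, mid=0.38; AND[a·b] → w = 0.3458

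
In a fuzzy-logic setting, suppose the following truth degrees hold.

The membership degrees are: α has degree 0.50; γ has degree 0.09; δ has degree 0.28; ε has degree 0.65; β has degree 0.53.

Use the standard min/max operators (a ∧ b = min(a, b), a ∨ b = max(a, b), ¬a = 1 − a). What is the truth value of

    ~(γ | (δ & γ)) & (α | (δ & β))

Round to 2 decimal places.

0.50

δ & γ = min(a, b) on (0.28, 0.09) = 0.09
γ | (δ & γ) = max(a, b) on (0.09, 0.09) = 0.09
~(γ | (δ & γ)) = 1 − 0.09 = 0.91
δ & β = min(a, b) on (0.28, 0.53) = 0.28
α | (δ & β) = max(a, b) on (0.50, 0.28) = 0.50
~(γ | (δ & γ)) & (α | (δ & β)) = min(a, b) on (0.91, 0.50) = 0.50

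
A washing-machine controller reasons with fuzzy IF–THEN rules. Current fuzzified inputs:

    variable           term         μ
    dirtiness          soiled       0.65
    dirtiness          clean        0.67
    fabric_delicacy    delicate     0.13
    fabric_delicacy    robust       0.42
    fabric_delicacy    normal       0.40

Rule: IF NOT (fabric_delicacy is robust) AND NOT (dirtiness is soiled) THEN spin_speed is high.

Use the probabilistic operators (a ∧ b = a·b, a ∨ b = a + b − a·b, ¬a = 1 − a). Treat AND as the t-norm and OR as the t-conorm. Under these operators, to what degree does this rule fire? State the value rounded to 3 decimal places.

0.203

firing strength: ¬robust=1−0.42=0.58, ¬soiled=1−0.65=0.35; AND[a·b] → w = 0.2030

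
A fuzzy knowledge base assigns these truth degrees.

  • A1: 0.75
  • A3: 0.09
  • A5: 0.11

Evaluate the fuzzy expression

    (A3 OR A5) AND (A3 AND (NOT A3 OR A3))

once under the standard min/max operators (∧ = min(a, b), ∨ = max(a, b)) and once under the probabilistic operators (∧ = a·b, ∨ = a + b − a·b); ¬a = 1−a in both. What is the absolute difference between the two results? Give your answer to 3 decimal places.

Under standard min/max:
  A3 OR A5 = max(a, b) on (0.09, 0.11) = 0.11
  NOT A3 = 1 − 0.09 = 0.91
  NOT A3 OR A3 = max(a, b) on (0.91, 0.09) = 0.91
  A3 AND (NOT A3 OR A3) = min(a, b) on (0.09, 0.91) = 0.09
  (A3 OR A5) AND (A3 AND (NOT A3 OR A3)) = min(a, b) on (0.11, 0.09) = 0.09
  → value = 0.0900
Under probabilistic:
  A3 OR A5 = a + b − a·b on (0.0900, 0.1100) = 0.1901
  NOT A3 = 1 − 0.0900 = 0.9100
  NOT A3 OR A3 = a + b − a·b on (0.9100, 0.0900) = 0.9181
  A3 AND (NOT A3 OR A3) = a·b on (0.0900, 0.9181) = 0.0826
  (A3 OR A5) AND (A3 AND (NOT A3 OR A3)) = a·b on (0.1901, 0.0826) = 0.0157
  → value = 0.0157
|0.0900 − 0.0157| = 0.074

0.074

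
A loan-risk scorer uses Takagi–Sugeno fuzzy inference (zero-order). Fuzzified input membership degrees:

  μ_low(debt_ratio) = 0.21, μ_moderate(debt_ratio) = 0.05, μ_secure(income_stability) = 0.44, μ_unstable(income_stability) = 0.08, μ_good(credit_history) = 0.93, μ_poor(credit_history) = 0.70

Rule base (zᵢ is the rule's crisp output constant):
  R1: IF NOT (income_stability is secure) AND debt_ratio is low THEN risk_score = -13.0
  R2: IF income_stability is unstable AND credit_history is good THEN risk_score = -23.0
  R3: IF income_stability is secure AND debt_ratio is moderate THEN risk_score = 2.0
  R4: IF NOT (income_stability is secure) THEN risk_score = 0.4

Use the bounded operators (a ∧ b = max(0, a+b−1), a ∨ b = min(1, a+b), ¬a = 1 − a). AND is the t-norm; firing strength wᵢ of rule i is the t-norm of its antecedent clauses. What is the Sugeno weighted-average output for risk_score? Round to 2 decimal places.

-0.01

R1 (z=-13.0): ¬secure=1−0.44=0.56, low=0.21; AND[max(0, a+b−1)] → w = 0.00
R2 (z=-23.0): unstable=0.08, good=0.93; AND[max(0, a+b−1)] → w = 0.01
R3 (z=2.0): secure=0.44, moderate=0.05; AND[max(0, a+b−1)] → w = 0.00
R4 (z=0.4): ¬secure=1−0.44=0.56 → w = 0.56
Weighted average = (0.00·-13.0 + 0.01·-23.0 + 0.00·2.0 + 0.56·0.4) / (0.00 + 0.01 + 0.00 + 0.56)
  = -0.0060 / 0.5700 = -0.01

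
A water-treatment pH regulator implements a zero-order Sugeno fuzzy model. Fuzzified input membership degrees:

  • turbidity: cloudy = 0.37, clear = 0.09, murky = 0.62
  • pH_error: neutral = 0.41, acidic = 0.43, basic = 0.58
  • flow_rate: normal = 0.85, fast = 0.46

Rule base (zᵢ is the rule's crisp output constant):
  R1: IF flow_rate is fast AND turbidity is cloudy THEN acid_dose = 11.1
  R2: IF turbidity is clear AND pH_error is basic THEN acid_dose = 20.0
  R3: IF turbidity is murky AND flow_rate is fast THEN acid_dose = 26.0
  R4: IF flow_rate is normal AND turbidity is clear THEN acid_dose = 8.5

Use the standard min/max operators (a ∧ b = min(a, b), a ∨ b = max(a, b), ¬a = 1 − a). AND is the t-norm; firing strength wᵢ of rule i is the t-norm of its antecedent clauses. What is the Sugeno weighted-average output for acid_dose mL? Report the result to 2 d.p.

R1 (z=11.1): fast=0.46, cloudy=0.37; AND[min(a, b)] → w = 0.37
R2 (z=20.0): clear=0.09, basic=0.58; AND[min(a, b)] → w = 0.09
R3 (z=26.0): murky=0.62, fast=0.46; AND[min(a, b)] → w = 0.46
R4 (z=8.5): normal=0.85, clear=0.09; AND[min(a, b)] → w = 0.09
Weighted average = (0.37·11.1 + 0.09·20.0 + 0.46·26.0 + 0.09·8.5) / (0.37 + 0.09 + 0.46 + 0.09)
  = 18.6320 / 1.0100 = 18.45

18.45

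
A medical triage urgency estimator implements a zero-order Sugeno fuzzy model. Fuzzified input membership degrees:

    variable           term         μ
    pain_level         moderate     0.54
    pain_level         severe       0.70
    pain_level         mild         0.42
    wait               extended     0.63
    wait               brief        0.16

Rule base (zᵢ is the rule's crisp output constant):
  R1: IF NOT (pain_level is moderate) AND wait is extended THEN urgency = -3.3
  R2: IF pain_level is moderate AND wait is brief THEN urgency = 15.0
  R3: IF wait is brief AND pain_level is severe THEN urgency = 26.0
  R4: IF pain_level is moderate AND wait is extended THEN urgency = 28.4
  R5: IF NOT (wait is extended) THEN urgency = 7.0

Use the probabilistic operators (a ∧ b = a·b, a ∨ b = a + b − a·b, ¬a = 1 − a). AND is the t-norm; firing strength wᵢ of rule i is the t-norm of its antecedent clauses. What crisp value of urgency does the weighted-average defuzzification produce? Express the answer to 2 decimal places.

R1 (z=-3.3): ¬moderate=1−0.54=0.46, extended=0.63; AND[a·b] → w = 0.2898
R2 (z=15.0): moderate=0.54, brief=0.16; AND[a·b] → w = 0.0864
R3 (z=26.0): brief=0.16, severe=0.70; AND[a·b] → w = 0.1120
R4 (z=28.4): moderate=0.54, extended=0.63; AND[a·b] → w = 0.3402
R5 (z=7.0): ¬extended=1−0.63=0.37 → w = 0.3700
Weighted average = (0.2898·-3.3 + 0.0864·15.0 + 0.1120·26.0 + 0.3402·28.4 + 0.3700·7.0) / (0.2898 + 0.0864 + 0.1120 + 0.3402 + 0.3700)
  = 15.5033 / 1.1984 = 12.94

12.94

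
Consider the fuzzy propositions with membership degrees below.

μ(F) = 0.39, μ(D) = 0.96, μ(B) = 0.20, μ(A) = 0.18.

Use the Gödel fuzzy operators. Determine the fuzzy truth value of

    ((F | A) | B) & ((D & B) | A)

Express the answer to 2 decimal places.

F | A = max(a, b) on (0.39, 0.18) = 0.39
(F | A) | B = max(a, b) on (0.39, 0.20) = 0.39
D & B = min(a, b) on (0.96, 0.20) = 0.20
(D & B) | A = max(a, b) on (0.20, 0.18) = 0.20
((F | A) | B) & ((D & B) | A) = min(a, b) on (0.39, 0.20) = 0.20

0.20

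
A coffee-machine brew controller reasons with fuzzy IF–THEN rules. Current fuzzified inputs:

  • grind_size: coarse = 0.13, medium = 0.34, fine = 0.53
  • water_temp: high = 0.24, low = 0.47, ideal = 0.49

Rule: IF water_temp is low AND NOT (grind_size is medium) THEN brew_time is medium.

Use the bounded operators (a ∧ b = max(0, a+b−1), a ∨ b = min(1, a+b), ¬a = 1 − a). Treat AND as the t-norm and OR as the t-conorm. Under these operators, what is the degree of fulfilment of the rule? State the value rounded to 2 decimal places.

0.13

firing strength: low=0.47, ¬medium=1−0.34=0.66; AND[max(0, a+b−1)] → w = 0.13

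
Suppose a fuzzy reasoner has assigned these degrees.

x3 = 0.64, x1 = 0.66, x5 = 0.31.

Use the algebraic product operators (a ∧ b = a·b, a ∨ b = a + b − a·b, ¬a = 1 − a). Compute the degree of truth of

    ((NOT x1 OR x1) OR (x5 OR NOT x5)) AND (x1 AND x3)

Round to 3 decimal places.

NOT x1 = 1 − 0.6600 = 0.3400
NOT x1 OR x1 = a + b − a·b on (0.3400, 0.6600) = 0.7756
NOT x5 = 1 − 0.3100 = 0.6900
x5 OR NOT x5 = a + b − a·b on (0.3100, 0.6900) = 0.7861
(NOT x1 OR x1) OR (x5 OR NOT x5) = a + b − a·b on (0.7756, 0.7861) = 0.9520
x1 AND x3 = a·b on (0.6600, 0.6400) = 0.4224
((NOT x1 OR x1) OR (x5 OR NOT x5)) AND (x1 AND x3) = a·b on (0.9520, 0.4224) = 0.4021

0.402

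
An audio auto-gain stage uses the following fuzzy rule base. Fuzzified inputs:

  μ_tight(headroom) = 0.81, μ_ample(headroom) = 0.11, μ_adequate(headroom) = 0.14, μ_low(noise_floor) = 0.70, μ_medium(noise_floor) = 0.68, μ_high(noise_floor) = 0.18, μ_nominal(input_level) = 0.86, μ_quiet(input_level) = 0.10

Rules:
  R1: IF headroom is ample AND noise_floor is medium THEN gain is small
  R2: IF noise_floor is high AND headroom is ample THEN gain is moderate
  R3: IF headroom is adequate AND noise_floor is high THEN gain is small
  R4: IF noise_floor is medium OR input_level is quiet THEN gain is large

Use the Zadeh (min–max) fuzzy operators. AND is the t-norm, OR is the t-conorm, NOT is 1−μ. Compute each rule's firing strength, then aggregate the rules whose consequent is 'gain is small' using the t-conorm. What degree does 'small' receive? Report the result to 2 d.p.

R1: ample=0.11, medium=0.68; AND[min(a, b)] → w = 0.11
R2: high=0.18, ample=0.11; AND[min(a, b)] → w = 0.11
R3: adequate=0.14, high=0.18; AND[min(a, b)] → w = 0.14
R4: medium=0.68, quiet=0.10; OR[max(a, b)] → w = 0.68
Rules with consequent 'small': {R1, R3} → strengths 0.11, 0.14
Aggregate via t-conorm [max(a, b)]: 0.14

0.14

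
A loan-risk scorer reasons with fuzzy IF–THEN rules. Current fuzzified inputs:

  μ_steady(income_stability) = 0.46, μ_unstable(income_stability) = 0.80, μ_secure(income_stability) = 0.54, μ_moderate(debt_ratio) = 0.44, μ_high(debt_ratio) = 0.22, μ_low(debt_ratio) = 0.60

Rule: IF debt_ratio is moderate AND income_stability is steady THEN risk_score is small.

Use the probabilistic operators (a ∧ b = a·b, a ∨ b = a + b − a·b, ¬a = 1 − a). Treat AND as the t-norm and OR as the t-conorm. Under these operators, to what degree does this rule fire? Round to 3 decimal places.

firing strength: moderate=0.44, steady=0.46; AND[a·b] → w = 0.2024

0.202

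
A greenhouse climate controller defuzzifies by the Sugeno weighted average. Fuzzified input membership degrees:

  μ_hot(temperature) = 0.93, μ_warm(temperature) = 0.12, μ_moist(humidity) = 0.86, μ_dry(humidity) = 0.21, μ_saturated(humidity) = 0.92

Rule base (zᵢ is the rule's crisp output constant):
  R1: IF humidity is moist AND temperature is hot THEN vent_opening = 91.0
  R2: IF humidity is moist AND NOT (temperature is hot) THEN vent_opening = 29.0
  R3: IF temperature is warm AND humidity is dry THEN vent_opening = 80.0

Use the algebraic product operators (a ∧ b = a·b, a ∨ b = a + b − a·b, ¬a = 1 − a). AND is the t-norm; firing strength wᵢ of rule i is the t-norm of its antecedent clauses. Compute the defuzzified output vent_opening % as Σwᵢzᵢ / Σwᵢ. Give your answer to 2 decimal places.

R1 (z=91.0): moist=0.86, hot=0.93; AND[a·b] → w = 0.7998
R2 (z=29.0): moist=0.86, ¬hot=1−0.93=0.07; AND[a·b] → w = 0.0602
R3 (z=80.0): warm=0.12, dry=0.21; AND[a·b] → w = 0.0252
Weighted average = (0.7998·91.0 + 0.0602·29.0 + 0.0252·80.0) / (0.7998 + 0.0602 + 0.0252)
  = 76.5436 / 0.8852 = 86.47

86.47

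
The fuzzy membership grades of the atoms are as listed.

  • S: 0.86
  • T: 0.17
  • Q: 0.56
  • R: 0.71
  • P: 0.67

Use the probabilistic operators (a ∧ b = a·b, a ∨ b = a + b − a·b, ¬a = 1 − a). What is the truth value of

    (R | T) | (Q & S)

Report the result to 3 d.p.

R | T = a + b − a·b on (0.7100, 0.1700) = 0.7593
Q & S = a·b on (0.5600, 0.8600) = 0.4816
(R | T) | (Q & S) = a + b − a·b on (0.7593, 0.4816) = 0.8752

0.875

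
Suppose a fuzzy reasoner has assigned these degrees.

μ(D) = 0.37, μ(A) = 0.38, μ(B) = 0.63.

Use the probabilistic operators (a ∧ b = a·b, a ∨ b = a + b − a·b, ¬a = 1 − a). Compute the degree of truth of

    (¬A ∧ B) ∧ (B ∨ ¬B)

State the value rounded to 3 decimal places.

0.300

¬A = 1 − 0.3800 = 0.6200
¬A ∧ B = a·b on (0.6200, 0.6300) = 0.3906
¬B = 1 − 0.6300 = 0.3700
B ∨ ¬B = a + b − a·b on (0.6300, 0.3700) = 0.7669
(¬A ∧ B) ∧ (B ∨ ¬B) = a·b on (0.3906, 0.7669) = 0.2996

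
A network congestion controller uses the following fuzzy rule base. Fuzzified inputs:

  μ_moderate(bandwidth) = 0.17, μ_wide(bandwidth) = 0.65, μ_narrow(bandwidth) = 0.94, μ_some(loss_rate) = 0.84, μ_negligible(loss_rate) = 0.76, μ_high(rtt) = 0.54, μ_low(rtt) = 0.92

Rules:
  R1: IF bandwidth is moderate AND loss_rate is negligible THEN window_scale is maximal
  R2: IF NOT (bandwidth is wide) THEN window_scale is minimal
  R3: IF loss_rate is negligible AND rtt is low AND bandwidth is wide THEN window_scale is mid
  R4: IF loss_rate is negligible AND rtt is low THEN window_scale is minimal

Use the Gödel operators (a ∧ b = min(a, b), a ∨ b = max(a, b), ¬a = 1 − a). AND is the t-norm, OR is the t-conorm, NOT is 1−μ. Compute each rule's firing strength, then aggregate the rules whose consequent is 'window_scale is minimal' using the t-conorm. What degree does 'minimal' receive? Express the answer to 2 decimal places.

R1: moderate=0.17, negligible=0.76; AND[min(a, b)] → w = 0.17
R2: ¬wide=1−0.65=0.35 → w = 0.35
R3: negligible=0.76, low=0.92, wide=0.65; AND[min(a, b)] → w = 0.65
R4: negligible=0.76, low=0.92; AND[min(a, b)] → w = 0.76
Rules with consequent 'minimal': {R2, R4} → strengths 0.35, 0.76
Aggregate via t-conorm [max(a, b)]: 0.76

0.76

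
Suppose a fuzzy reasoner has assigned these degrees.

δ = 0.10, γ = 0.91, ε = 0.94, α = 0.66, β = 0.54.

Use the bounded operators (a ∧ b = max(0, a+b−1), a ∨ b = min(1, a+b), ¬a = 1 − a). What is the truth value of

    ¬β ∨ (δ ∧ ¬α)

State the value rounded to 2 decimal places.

¬β = 1 − 0.54 = 0.46
¬α = 1 − 0.66 = 0.34
δ ∧ ¬α = max(0, a+b−1) on (0.10, 0.34) = 0.00
¬β ∨ (δ ∧ ¬α) = min(1, a+b) on (0.46, 0.00) = 0.46

0.46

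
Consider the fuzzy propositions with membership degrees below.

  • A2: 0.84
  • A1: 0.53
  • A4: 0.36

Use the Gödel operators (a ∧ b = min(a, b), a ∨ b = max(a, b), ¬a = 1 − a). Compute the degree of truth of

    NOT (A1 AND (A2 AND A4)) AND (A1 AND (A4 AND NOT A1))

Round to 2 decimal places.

A2 AND A4 = min(a, b) on (0.84, 0.36) = 0.36
A1 AND (A2 AND A4) = min(a, b) on (0.53, 0.36) = 0.36
NOT (A1 AND (A2 AND A4)) = 1 − 0.36 = 0.64
NOT A1 = 1 − 0.53 = 0.47
A4 AND NOT A1 = min(a, b) on (0.36, 0.47) = 0.36
A1 AND (A4 AND NOT A1) = min(a, b) on (0.53, 0.36) = 0.36
NOT (A1 AND (A2 AND A4)) AND (A1 AND (A4 AND NOT A1)) = min(a, b) on (0.64, 0.36) = 0.36

0.36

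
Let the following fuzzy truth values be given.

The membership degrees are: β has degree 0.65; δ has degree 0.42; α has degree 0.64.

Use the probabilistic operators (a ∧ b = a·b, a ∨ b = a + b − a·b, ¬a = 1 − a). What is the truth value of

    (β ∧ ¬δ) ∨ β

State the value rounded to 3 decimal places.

¬δ = 1 − 0.4200 = 0.5800
β ∧ ¬δ = a·b on (0.6500, 0.5800) = 0.3770
(β ∧ ¬δ) ∨ β = a + b − a·b on (0.3770, 0.6500) = 0.7820

0.782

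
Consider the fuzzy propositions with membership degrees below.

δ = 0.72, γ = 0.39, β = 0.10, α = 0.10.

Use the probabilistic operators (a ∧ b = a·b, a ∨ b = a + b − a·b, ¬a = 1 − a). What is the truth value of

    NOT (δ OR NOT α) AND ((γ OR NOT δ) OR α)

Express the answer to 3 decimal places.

0.017

NOT α = 1 − 0.1000 = 0.9000
δ OR NOT α = a + b − a·b on (0.7200, 0.9000) = 0.9720
NOT (δ OR NOT α) = 1 − 0.9720 = 0.0280
NOT δ = 1 − 0.7200 = 0.2800
γ OR NOT δ = a + b − a·b on (0.3900, 0.2800) = 0.5608
(γ OR NOT δ) OR α = a + b − a·b on (0.5608, 0.1000) = 0.6047
NOT (δ OR NOT α) AND ((γ OR NOT δ) OR α) = a·b on (0.0280, 0.6047) = 0.0169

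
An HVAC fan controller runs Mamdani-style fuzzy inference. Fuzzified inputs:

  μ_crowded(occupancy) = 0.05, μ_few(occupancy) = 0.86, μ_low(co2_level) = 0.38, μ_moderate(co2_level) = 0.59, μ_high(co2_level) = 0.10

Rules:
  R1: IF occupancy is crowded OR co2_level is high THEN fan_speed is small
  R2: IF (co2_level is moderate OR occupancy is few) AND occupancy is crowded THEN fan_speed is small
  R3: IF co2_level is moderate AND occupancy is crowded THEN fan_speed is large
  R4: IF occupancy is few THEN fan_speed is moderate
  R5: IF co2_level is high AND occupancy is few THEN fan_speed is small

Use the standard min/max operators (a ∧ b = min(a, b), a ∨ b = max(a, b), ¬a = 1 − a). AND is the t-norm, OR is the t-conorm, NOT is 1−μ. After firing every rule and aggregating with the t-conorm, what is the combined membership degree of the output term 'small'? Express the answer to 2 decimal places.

R1: crowded=0.05, high=0.10; OR[max(a, b)] → w = 0.10
R2: (moderate=0.59 OR few=0.86) = 0.86; AND[min(a, b)] with crowded=0.05 → w = 0.05
R3: moderate=0.59, crowded=0.05; AND[min(a, b)] → w = 0.05
R4: few=0.86 → w = 0.86
R5: high=0.10, few=0.86; AND[min(a, b)] → w = 0.10
Rules with consequent 'small': {R1, R2, R5} → strengths 0.10, 0.05, 0.10
Aggregate via t-conorm [max(a, b)]: 0.10

0.10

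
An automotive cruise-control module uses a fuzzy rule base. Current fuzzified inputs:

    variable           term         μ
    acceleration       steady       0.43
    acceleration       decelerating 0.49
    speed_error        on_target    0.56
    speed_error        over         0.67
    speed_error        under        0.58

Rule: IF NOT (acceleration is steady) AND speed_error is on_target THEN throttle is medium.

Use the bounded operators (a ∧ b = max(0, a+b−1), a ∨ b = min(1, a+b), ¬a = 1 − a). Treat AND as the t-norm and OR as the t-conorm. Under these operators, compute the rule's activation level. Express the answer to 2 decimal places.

0.13

firing strength: ¬steady=1−0.43=0.57, on_target=0.56; AND[max(0, a+b−1)] → w = 0.13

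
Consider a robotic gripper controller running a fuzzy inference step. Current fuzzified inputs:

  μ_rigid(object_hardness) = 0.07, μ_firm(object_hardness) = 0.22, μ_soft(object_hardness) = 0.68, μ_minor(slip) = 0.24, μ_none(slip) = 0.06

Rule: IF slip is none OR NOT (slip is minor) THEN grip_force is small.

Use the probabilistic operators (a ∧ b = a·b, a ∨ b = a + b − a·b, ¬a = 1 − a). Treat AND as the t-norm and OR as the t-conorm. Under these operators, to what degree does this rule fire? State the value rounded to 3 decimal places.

firing strength: none=0.06, ¬minor=1−0.24=0.76; OR[a + b − a·b] → w = 0.7744

0.774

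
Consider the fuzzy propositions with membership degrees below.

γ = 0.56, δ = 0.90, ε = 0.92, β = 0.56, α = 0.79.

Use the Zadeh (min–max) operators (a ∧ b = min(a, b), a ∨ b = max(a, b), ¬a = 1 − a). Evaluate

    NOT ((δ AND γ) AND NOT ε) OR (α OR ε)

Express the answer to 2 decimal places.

0.92

δ AND γ = min(a, b) on (0.90, 0.56) = 0.56
NOT ε = 1 − 0.92 = 0.08
(δ AND γ) AND NOT ε = min(a, b) on (0.56, 0.08) = 0.08
NOT ((δ AND γ) AND NOT ε) = 1 − 0.08 = 0.92
α OR ε = max(a, b) on (0.79, 0.92) = 0.92
NOT ((δ AND γ) AND NOT ε) OR (α OR ε) = max(a, b) on (0.92, 0.92) = 0.92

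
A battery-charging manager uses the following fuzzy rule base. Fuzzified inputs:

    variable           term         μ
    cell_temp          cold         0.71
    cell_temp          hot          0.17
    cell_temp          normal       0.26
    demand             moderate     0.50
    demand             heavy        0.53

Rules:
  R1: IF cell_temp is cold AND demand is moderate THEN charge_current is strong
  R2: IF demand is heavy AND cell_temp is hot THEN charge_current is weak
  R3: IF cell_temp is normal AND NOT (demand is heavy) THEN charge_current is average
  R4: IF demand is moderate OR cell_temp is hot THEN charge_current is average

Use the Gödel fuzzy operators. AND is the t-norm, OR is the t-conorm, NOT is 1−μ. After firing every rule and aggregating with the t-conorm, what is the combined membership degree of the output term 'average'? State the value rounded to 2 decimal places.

0.50

R1: cold=0.71, moderate=0.50; AND[min(a, b)] → w = 0.50
R2: heavy=0.53, hot=0.17; AND[min(a, b)] → w = 0.17
R3: normal=0.26, ¬heavy=1−0.53=0.47; AND[min(a, b)] → w = 0.26
R4: moderate=0.50, hot=0.17; OR[max(a, b)] → w = 0.50
Rules with consequent 'average': {R3, R4} → strengths 0.26, 0.50
Aggregate via t-conorm [max(a, b)]: 0.50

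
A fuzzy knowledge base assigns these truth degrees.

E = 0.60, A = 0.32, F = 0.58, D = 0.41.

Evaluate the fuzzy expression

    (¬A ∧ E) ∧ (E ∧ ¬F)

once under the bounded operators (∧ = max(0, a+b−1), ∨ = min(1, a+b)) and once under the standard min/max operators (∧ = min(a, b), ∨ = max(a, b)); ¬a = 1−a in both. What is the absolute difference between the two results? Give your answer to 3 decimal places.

0.420

Under bounded:
  ¬A = 1 − 0.32 = 0.68
  ¬A ∧ E = max(0, a+b−1) on (0.68, 0.60) = 0.28
  ¬F = 1 − 0.58 = 0.42
  E ∧ ¬F = max(0, a+b−1) on (0.60, 0.42) = 0.02
  (¬A ∧ E) ∧ (E ∧ ¬F) = max(0, a+b−1) on (0.28, 0.02) = 0.00
  → value = 0.0000
Under standard min/max:
  ¬A = 1 − 0.32 = 0.68
  ¬A ∧ E = min(a, b) on (0.68, 0.60) = 0.60
  ¬F = 1 − 0.58 = 0.42
  E ∧ ¬F = min(a, b) on (0.60, 0.42) = 0.42
  (¬A ∧ E) ∧ (E ∧ ¬F) = min(a, b) on (0.60, 0.42) = 0.42
  → value = 0.4200
|0.0000 − 0.4200| = 0.420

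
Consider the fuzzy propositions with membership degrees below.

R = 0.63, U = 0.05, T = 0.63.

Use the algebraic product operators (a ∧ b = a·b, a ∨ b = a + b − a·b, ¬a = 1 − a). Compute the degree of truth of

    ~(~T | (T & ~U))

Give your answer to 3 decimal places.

~T = 1 − 0.6300 = 0.3700
~U = 1 − 0.0500 = 0.9500
T & ~U = a·b on (0.6300, 0.9500) = 0.5985
~T | (T & ~U) = a + b − a·b on (0.3700, 0.5985) = 0.7471
~(~T | (T & ~U)) = 1 − 0.7471 = 0.2529

0.253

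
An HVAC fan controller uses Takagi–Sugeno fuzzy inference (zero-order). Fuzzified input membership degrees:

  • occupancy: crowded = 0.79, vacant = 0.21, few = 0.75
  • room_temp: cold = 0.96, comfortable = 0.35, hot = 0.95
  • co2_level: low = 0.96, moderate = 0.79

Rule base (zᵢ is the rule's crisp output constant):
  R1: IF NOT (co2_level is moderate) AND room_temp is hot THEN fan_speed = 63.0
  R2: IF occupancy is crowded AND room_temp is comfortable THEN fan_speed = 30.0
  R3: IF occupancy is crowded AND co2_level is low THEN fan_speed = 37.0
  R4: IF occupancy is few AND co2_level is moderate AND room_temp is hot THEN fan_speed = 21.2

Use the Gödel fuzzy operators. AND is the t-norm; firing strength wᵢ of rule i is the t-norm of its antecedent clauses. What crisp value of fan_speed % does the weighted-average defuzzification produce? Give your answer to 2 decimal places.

R1 (z=63.0): ¬moderate=1−0.79=0.21, hot=0.95; AND[min(a, b)] → w = 0.21
R2 (z=30.0): crowded=0.79, comfortable=0.35; AND[min(a, b)] → w = 0.35
R3 (z=37.0): crowded=0.79, low=0.96; AND[min(a, b)] → w = 0.79
R4 (z=21.2): few=0.75, moderate=0.79, hot=0.95; AND[min(a, b)] → w = 0.75
Weighted average = (0.21·63.0 + 0.35·30.0 + 0.79·37.0 + 0.75·21.2) / (0.21 + 0.35 + 0.79 + 0.75)
  = 68.8600 / 2.1000 = 32.79

32.79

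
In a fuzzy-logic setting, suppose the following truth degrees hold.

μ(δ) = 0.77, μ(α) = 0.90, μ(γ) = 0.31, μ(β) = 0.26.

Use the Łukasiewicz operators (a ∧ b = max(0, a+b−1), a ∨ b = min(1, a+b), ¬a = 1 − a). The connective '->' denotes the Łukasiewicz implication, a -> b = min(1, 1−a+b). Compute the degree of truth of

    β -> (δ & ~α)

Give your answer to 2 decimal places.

~α = 1 − 0.90 = 0.10
δ & ~α = max(0, a+b−1) on (0.77, 0.10) = 0.00
β -> (δ & ~α)  [Łukasiewicz: min(1, 1−a+b)] with a=0.26, b=0.00 → 0.74

0.74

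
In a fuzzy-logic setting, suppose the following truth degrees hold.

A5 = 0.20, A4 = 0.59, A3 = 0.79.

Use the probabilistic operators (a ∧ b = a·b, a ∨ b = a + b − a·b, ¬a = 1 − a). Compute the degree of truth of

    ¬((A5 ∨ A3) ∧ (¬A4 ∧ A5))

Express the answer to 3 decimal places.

0.932

A5 ∨ A3 = a + b − a·b on (0.2000, 0.7900) = 0.8320
¬A4 = 1 − 0.5900 = 0.4100
¬A4 ∧ A5 = a·b on (0.4100, 0.2000) = 0.0820
(A5 ∨ A3) ∧ (¬A4 ∧ A5) = a·b on (0.8320, 0.0820) = 0.0682
¬((A5 ∨ A3) ∧ (¬A4 ∧ A5)) = 1 − 0.0682 = 0.9318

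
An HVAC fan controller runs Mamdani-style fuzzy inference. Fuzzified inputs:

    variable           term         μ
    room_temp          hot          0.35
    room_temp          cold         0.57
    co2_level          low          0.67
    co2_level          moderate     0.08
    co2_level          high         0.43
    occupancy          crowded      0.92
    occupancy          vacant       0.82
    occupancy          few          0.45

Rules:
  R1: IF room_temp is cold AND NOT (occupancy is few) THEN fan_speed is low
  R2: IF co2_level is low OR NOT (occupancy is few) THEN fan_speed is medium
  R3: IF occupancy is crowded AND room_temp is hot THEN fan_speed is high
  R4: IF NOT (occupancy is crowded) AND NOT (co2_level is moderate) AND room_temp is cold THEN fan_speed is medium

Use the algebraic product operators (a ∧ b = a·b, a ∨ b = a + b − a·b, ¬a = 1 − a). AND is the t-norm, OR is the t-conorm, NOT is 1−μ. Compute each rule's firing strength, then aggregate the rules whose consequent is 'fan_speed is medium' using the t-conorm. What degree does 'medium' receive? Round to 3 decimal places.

R1: cold=0.57, ¬few=1−0.45=0.55; AND[a·b] → w = 0.3135
R2: low=0.67, ¬few=1−0.45=0.55; OR[a + b − a·b] → w = 0.8515
R3: crowded=0.92, hot=0.35; AND[a·b] → w = 0.3220
R4: ¬crowded=1−0.92=0.08, ¬moderate=1−0.08=0.92, cold=0.57; AND[a·b] → w = 0.0420
Rules with consequent 'medium': {R2, R4} → strengths 0.8515, 0.0420
Aggregate via t-conorm [a + b − a·b]: 0.8577

0.858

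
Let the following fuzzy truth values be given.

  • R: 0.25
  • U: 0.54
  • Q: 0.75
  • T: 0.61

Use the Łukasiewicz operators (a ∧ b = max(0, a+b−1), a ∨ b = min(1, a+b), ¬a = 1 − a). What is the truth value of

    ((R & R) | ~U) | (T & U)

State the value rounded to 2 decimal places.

R & R = max(0, a+b−1) on (0.25, 0.25) = 0.00
~U = 1 − 0.54 = 0.46
(R & R) | ~U = min(1, a+b) on (0.00, 0.46) = 0.46
T & U = max(0, a+b−1) on (0.61, 0.54) = 0.15
((R & R) | ~U) | (T & U) = min(1, a+b) on (0.46, 0.15) = 0.61

0.61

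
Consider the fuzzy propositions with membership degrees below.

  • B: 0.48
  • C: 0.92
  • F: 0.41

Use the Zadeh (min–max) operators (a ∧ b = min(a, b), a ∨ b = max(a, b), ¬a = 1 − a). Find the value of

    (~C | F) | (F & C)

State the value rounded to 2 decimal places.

0.41

~C = 1 − 0.92 = 0.08
~C | F = max(a, b) on (0.08, 0.41) = 0.41
F & C = min(a, b) on (0.41, 0.92) = 0.41
(~C | F) | (F & C) = max(a, b) on (0.41, 0.41) = 0.41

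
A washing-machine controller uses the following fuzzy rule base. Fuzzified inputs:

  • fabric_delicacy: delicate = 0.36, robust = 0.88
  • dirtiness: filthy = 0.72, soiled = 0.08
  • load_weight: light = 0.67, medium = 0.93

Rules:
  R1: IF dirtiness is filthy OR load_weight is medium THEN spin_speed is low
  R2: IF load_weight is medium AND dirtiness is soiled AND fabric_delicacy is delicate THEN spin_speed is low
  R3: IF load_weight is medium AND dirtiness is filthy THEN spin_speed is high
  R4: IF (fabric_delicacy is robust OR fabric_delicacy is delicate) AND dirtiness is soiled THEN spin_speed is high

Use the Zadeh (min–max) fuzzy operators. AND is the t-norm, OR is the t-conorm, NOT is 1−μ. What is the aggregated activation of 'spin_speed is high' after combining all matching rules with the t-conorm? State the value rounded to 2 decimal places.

0.72

R1: filthy=0.72, medium=0.93; OR[max(a, b)] → w = 0.93
R2: medium=0.93, soiled=0.08, delicate=0.36; AND[min(a, b)] → w = 0.08
R3: medium=0.93, filthy=0.72; AND[min(a, b)] → w = 0.72
R4: (robust=0.88 OR delicate=0.36) = 0.88; AND[min(a, b)] with soiled=0.08 → w = 0.08
Rules with consequent 'high': {R3, R4} → strengths 0.72, 0.08
Aggregate via t-conorm [max(a, b)]: 0.72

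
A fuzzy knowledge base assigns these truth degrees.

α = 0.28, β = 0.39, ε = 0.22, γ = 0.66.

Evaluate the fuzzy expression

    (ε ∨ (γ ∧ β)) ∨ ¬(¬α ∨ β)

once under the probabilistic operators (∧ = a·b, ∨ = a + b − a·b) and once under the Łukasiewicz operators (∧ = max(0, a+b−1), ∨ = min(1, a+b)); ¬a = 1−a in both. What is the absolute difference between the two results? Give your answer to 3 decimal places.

Under probabilistic:
  γ ∧ β = a·b on (0.6600, 0.3900) = 0.2574
  ε ∨ (γ ∧ β) = a + b − a·b on (0.2200, 0.2574) = 0.4208
  ¬α = 1 − 0.2800 = 0.7200
  ¬α ∨ β = a + b − a·b on (0.7200, 0.3900) = 0.8292
  ¬(¬α ∨ β) = 1 − 0.8292 = 0.1708
  (ε ∨ (γ ∧ β)) ∨ ¬(¬α ∨ β) = a + b − a·b on (0.4208, 0.1708) = 0.5197
  → value = 0.5197
Under Łukasiewicz:
  γ ∧ β = max(0, a+b−1) on (0.66, 0.39) = 0.05
  ε ∨ (γ ∧ β) = min(1, a+b) on (0.22, 0.05) = 0.27
  ¬α = 1 − 0.28 = 0.72
  ¬α ∨ β = min(1, a+b) on (0.72, 0.39) = 1.00
  ¬(¬α ∨ β) = 1 − 1.00 = 0.00
  (ε ∨ (γ ∧ β)) ∨ ¬(¬α ∨ β) = min(1, a+b) on (0.27, 0.00) = 0.27
  → value = 0.2700
|0.5197 − 0.2700| = 0.250

0.250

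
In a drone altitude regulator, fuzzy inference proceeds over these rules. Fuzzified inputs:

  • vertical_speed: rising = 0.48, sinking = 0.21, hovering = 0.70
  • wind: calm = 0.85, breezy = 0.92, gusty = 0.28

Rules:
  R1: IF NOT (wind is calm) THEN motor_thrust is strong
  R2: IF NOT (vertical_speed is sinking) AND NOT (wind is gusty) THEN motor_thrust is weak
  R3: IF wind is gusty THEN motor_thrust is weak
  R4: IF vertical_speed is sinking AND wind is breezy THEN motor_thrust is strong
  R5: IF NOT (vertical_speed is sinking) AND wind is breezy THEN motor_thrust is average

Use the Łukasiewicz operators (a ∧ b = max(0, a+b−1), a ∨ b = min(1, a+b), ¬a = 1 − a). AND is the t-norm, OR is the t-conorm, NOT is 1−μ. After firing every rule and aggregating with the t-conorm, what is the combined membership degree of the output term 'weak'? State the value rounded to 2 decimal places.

R1: ¬calm=1−0.85=0.15 → w = 0.15
R2: ¬sinking=1−0.21=0.79, ¬gusty=1−0.28=0.72; AND[max(0, a+b−1)] → w = 0.51
R3: gusty=0.28 → w = 0.28
R4: sinking=0.21, breezy=0.92; AND[max(0, a+b−1)] → w = 0.13
R5: ¬sinking=1−0.21=0.79, breezy=0.92; AND[max(0, a+b−1)] → w = 0.71
Rules with consequent 'weak': {R2, R3} → strengths 0.51, 0.28
Aggregate via t-conorm [min(1, a+b)]: 0.79

0.79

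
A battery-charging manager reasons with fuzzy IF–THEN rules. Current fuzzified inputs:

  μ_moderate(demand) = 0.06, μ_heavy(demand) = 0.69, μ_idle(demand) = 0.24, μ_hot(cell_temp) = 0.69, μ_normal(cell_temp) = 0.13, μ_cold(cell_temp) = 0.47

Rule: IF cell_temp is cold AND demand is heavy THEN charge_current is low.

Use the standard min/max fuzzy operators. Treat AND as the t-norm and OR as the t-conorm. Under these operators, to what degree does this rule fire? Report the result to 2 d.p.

firing strength: cold=0.47, heavy=0.69; AND[min(a, b)] → w = 0.47

0.47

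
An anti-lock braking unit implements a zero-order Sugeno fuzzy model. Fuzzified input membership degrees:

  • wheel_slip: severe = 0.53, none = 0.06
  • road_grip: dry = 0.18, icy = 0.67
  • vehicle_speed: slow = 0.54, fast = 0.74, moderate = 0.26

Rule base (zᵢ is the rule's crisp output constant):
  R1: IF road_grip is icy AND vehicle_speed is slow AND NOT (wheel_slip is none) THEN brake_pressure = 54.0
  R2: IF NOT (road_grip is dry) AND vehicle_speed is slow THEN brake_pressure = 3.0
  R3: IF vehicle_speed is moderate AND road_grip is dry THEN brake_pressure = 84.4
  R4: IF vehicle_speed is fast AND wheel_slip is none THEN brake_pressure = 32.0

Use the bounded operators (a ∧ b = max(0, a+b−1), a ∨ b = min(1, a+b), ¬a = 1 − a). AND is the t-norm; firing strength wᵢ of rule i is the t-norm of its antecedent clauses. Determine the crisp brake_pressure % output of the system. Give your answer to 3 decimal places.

18.000

R1 (z=54.0): icy=0.67, slow=0.54, ¬none=1−0.06=0.94; AND[max(0, a+b−1)] → w = 0.15
R2 (z=3.0): ¬dry=1−0.18=0.82, slow=0.54; AND[max(0, a+b−1)] → w = 0.36
R3 (z=84.4): moderate=0.26, dry=0.18; AND[max(0, a+b−1)] → w = 0.00
R4 (z=32.0): fast=0.74, none=0.06; AND[max(0, a+b−1)] → w = 0.00
Weighted average = (0.15·54.0 + 0.36·3.0 + 0.00·84.4 + 0.00·32.0) / (0.15 + 0.36 + 0.00 + 0.00)
  = 9.1800 / 0.5100 = 18.000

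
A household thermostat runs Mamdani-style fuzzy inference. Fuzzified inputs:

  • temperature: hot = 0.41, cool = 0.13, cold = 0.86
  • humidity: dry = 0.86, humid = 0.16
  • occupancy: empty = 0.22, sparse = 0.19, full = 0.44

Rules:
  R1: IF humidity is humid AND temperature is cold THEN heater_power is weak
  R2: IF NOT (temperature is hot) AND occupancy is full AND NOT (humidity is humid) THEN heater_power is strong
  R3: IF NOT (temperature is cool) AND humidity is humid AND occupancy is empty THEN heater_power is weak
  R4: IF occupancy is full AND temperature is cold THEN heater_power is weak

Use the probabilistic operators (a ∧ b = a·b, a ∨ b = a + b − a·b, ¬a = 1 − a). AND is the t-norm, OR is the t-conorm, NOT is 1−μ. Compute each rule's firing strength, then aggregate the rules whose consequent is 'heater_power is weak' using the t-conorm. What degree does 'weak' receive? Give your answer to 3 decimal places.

R1: humid=0.16, cold=0.86; AND[a·b] → w = 0.1376
R2: ¬hot=1−0.41=0.59, full=0.44, ¬humid=1−0.16=0.84; AND[a·b] → w = 0.2181
R3: ¬cool=1−0.13=0.87, humid=0.16, empty=0.22; AND[a·b] → w = 0.0306
R4: full=0.44, cold=0.86; AND[a·b] → w = 0.3784
Rules with consequent 'weak': {R1, R3, R4} → strengths 0.1376, 0.0306, 0.3784
Aggregate via t-conorm [a + b − a·b]: 0.4803

0.480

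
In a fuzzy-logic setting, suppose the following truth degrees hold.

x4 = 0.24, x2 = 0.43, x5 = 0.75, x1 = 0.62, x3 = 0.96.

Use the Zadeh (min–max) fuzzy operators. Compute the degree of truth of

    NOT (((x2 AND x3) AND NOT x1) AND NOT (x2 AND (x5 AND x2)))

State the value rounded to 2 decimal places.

0.62

x2 AND x3 = min(a, b) on (0.43, 0.96) = 0.43
NOT x1 = 1 − 0.62 = 0.38
(x2 AND x3) AND NOT x1 = min(a, b) on (0.43, 0.38) = 0.38
x5 AND x2 = min(a, b) on (0.75, 0.43) = 0.43
x2 AND (x5 AND x2) = min(a, b) on (0.43, 0.43) = 0.43
NOT (x2 AND (x5 AND x2)) = 1 − 0.43 = 0.57
((x2 AND x3) AND NOT x1) AND NOT (x2 AND (x5 AND x2)) = min(a, b) on (0.38, 0.57) = 0.38
NOT (((x2 AND x3) AND NOT x1) AND NOT (x2 AND (x5 AND x2))) = 1 − 0.38 = 0.62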